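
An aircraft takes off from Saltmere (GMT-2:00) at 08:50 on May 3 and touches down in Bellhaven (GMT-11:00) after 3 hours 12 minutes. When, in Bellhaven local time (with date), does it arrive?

03:02 on May 3

Bellhaven is 9:00 behind Saltmere.
After 3 hours 12 minutes it is 12:02 in Saltmere.
Shift by the zone difference: 12:02 − 9:00 = 03:02 on May 3 in Bellhaven.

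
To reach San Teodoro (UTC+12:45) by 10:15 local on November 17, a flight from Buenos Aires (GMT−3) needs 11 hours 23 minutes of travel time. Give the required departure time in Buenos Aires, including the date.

07:07 on Nov 16

Target arrival in UTC: 10:15 − 12:45 = 21:30 on Nov 16.
Subtract 11 hours and 23 minutes → departure 10:07 UTC on Nov 16.
Buenos Aires is UTC−3:00: 10:07 − 3:00 = 07:07 on Nov 16.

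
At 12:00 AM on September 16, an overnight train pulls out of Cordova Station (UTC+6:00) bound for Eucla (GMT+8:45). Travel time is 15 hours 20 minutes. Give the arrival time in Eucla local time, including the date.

6:05 PM on September 16

Eucla is 2:45 ahead of Cordova Station.
After 15 hours and 20 minutes it is 3:20 PM in Cordova Station.
Shift by the zone difference: 3:20 PM + 2:45 = 6:05 PM on Sep 16 in Eucla.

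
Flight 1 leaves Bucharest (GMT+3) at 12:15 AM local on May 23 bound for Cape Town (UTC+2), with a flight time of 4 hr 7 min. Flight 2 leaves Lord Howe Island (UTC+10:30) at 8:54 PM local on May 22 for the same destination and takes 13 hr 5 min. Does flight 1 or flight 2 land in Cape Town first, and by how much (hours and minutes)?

Flight 1 in UTC: 12:15 AM − 3:00 = 9:15 PM on May 22.
+4 hours and 7 minutes → arrive 1:22 AM UTC on May 23.
Flight 2 in UTC: 8:54 PM − 10:30 = 10:24 AM on May 22.
+13 hours and 5 minutes → arrive 11:29 PM UTC on May 22.
Flight 2 lands earlier by 1 hour 53 minutes.

the second, by 1 hour 53 minutes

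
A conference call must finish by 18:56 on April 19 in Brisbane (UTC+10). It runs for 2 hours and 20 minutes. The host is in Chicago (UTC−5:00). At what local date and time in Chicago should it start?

Target end time in UTC: 18:56 − 10:00 = 08:56 on Apr 19.
Subtract 2 hours and 20 minutes → start 06:36 UTC on Apr 19.
Chicago is UTC−5:00: 06:36 − 5:00 = 01:36 on Apr 19.

01:36 on Apr 19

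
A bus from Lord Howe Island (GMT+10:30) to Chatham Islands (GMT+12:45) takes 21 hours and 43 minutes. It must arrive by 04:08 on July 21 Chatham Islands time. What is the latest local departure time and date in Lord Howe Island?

04:10 on July 20

Target arrival in UTC: 04:08 − 12:45 = 15:23 on Jul 20.
Subtract 21 hours and 43 minutes → departure 17:40 UTC on Jul 19.
Lord Howe Island is UTC+10:30: 17:40 + 10:30 = 04:10 on Jul 20.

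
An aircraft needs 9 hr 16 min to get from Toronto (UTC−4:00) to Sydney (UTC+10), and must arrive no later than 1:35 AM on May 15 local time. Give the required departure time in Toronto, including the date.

Target arrival in UTC: 1:35 AM − 10:00 = 3:35 PM on May 14.
Subtract 9 hours 16 minutes → departure 6:19 AM UTC on May 14.
Toronto is UTC−4:00: 6:19 AM − 4:00 = 2:19 AM on May 14.

2:19 AM on May 14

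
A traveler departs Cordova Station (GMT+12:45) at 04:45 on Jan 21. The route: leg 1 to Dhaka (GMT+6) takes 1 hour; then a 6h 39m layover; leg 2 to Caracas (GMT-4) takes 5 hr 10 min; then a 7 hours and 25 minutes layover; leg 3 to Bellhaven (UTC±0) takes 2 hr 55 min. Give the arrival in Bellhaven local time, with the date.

15:09 on January 21

Convert departure to UTC: 04:45 − 12:45 = 16:00 UTC on Jan 20.
Add 1 hour leg 1 → 17:00 UTC.
Add 6 hours 39 minutes layover in Dhaka → 23:39 UTC.
Add 5 hours and 10 minutes leg 2 → 04:49 UTC (Jan 21).
Add 7 hours and 25 minutes layover in Caracas → 12:14 UTC.
Add 2 hours 55 minutes leg 3 → 15:09 UTC.
Bellhaven is UTC+0, so local arrival is the same: 15:09 on Jan 21.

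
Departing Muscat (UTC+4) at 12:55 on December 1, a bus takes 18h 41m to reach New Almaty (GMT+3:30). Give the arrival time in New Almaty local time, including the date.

Convert departure to UTC: 12:55 − 4:00 = 08:55 UTC on Dec 1.
Add 18 hours and 41 minutes travel time → 03:36 UTC (Dec 2).
New Almaty is UTC+3:30, so local arrival = 03:36 + 3:30 = 07:06 on Dec 2.

07:06 on Dec 2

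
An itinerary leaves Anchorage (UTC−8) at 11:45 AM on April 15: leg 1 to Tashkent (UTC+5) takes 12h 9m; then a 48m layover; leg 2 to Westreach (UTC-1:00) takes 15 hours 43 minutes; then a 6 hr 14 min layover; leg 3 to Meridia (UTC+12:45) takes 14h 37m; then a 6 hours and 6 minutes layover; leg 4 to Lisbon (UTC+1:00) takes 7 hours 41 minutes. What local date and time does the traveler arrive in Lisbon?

12:03 PM on April 18

Convert departure to UTC: 11:45 AM + 8:00 = 7:45 PM UTC on Apr 15.
Add 12 hours and 9 minutes leg 1 → 7:54 AM UTC (Apr 16).
Add 48 minutes layover in Tashkent → 8:42 AM UTC.
Add 15 hours and 43 minutes leg 2 → 12:25 AM UTC (Apr 17).
Add 6 hours and 14 minutes layover in Westreach → 6:39 AM UTC.
Add 14 hours and 37 minutes leg 3 → 9:16 PM UTC.
Add 6 hours 6 minutes layover in Meridia → 3:22 AM UTC (Apr 18).
Add 7 hours and 41 minutes leg 4 → 11:03 AM UTC.
Lisbon is UTC+1:00, so local arrival = 11:03 AM + 1:00 = 12:03 PM on Apr 18.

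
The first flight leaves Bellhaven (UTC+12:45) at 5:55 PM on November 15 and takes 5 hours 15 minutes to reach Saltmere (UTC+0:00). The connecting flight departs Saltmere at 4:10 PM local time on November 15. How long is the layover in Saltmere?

Convert departure to UTC: 5:55 PM − 12:45 = 5:10 AM UTC on Nov 15.
Add 5 hours and 15 minutes flight time → 10:25 AM UTC.
Saltmere is UTC+0, so local arrival is the same: 10:25 AM on Nov 15.
Layover = 4:10 PM − 10:25 AM = 5 hours 45 minutes.

5 hours 45 minutes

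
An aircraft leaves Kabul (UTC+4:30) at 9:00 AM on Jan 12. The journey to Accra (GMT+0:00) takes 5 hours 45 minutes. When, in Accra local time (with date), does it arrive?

Convert departure to UTC: 9:00 AM − 4:30 = 4:30 AM UTC on Jan 12.
Add 5 hours 45 minutes travel time → 10:15 AM UTC.
Accra is UTC+0, so local arrival is the same: 10:15 AM on Jan 12.

10:15 AM on Jan 12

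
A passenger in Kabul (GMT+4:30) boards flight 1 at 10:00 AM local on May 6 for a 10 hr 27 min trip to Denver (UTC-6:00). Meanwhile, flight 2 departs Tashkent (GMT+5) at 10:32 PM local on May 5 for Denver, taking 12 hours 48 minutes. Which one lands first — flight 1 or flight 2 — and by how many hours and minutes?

Flight 1 in UTC: 10:00 AM − 4:30 = 5:30 AM on May 6.
+10 hours 27 minutes → arrive 3:57 PM UTC on May 6.
Flight 2 in UTC: 10:32 PM − 5:00 = 5:32 PM on May 5.
+12 hours 48 minutes → arrive 6:20 AM UTC on May 6.
Flight 2 lands earlier by 9 hours 37 minutes.

the second, by 9 hours 37 minutes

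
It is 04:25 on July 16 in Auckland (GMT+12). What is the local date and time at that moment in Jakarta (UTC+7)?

Jakarta is 5:00 behind Auckland.
Shift by the zone difference: 04:25 − 5:00 = 23:25 on Jul 15 in Jakarta.

23:25 on July 15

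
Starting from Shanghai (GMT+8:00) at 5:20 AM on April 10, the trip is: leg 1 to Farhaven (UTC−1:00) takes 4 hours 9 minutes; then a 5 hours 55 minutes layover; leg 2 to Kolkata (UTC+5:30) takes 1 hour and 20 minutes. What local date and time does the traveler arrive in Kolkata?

Convert departure to UTC: 5:20 AM − 8:00 = 9:20 PM UTC on Apr 9.
Add 4 hours 9 minutes leg 1 → 1:29 AM UTC (Apr 10).
Add 5 hours and 55 minutes layover in Farhaven → 7:24 AM UTC.
Add 1 hour and 20 minutes leg 2 → 8:44 AM UTC.
Kolkata is UTC+5:30, so local arrival = 8:44 AM + 5:30 = 2:14 PM on Apr 10.

2:14 PM on Apr 10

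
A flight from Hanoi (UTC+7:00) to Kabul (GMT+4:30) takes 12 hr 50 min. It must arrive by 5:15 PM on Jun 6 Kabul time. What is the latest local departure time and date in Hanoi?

6:55 AM on Jun 6

Target arrival in UTC: 5:15 PM − 4:30 = 12:45 PM on Jun 6.
Subtract 12 hours and 50 minutes → departure 11:55 PM UTC on Jun 5.
Hanoi is UTC+7:00: 11:55 PM + 7:00 = 6:55 AM on Jun 6.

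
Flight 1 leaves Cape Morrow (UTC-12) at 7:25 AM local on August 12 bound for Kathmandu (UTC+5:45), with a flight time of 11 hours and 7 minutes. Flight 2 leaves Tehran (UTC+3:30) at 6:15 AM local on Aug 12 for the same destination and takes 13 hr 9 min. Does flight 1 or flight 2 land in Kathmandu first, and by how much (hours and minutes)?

Flight 1 in UTC: 7:25 AM + 12:00 = 7:25 PM on Aug 12.
+11 hours 7 minutes → arrive 6:32 AM UTC on Aug 13.
Flight 2 in UTC: 6:15 AM − 3:30 = 2:45 AM on Aug 12.
+13 hours and 9 minutes → arrive 3:54 PM UTC on Aug 12.
Flight 2 lands earlier by 14 hours 38 minutes.

the second, by 14 hours 38 minutes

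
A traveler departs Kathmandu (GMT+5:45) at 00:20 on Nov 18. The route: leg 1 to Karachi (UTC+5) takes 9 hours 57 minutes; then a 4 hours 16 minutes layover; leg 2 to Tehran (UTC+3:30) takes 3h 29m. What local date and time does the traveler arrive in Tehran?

Convert departure to UTC: 00:20 − 5:45 = 18:35 UTC on Nov 17.
Add 9 hours 57 minutes leg 1 → 04:32 UTC (Nov 18).
Add 4 hours and 16 minutes layover in Karachi → 08:48 UTC.
Add 3 hours 29 minutes leg 2 → 12:17 UTC.
Tehran is UTC+3:30, so local arrival = 12:17 + 3:30 = 15:47 on Nov 18.

15:47 on Nov 18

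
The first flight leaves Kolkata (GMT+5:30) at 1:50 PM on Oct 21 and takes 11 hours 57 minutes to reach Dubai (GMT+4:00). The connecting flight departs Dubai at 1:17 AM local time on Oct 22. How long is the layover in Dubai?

Convert departure to UTC: 1:50 PM − 5:30 = 8:20 AM UTC on Oct 21.
Add 11 hours and 57 minutes flight time → 8:17 PM UTC.
Dubai is UTC+4:00, so local arrival = 8:17 PM + 4:00 = 12:17 AM on Oct 22.
Layover = 1:17 AM − 12:17 AM = 1 hour.

1 hour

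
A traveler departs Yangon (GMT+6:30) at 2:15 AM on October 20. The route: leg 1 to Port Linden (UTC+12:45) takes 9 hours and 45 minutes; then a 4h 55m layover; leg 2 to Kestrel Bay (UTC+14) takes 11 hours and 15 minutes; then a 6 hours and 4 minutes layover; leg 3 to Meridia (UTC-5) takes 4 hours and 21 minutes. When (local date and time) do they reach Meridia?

3:05 AM on October 21

Convert departure to UTC: 2:15 AM − 6:30 = 7:45 PM UTC on Oct 19.
Add 9 hours 45 minutes leg 1 → 5:30 AM UTC (Oct 20).
Add 4 hours and 55 minutes layover in Port Linden → 10:25 AM UTC.
Add 11 hours and 15 minutes leg 2 → 9:40 PM UTC.
Add 6 hours 4 minutes layover in Kestrel Bay → 3:44 AM UTC (Oct 21).
Add 4 hours 21 minutes leg 3 → 8:05 AM UTC.
Meridia is UTC−5:00, so local arrival = 8:05 AM − 5:00 = 3:05 AM on Oct 21.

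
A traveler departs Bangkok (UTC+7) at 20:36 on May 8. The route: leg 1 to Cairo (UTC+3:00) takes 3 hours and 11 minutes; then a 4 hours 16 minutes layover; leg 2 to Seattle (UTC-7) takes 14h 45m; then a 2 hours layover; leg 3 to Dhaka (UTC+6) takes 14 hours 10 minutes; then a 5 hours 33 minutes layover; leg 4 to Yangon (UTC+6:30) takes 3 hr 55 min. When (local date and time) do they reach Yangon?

19:56 on May 10

Convert departure to UTC: 20:36 − 7:00 = 13:36 UTC on May 8.
Add 3 hours 11 minutes leg 1 → 16:47 UTC.
Add 4 hours 16 minutes layover in Cairo → 21:03 UTC.
Add 14 hours 45 minutes leg 2 → 11:48 UTC (May 9).
Add 2 hours layover in Seattle → 13:48 UTC.
Add 14 hours 10 minutes leg 3 → 03:58 UTC (May 10).
Add 5 hours and 33 minutes layover in Dhaka → 09:31 UTC.
Add 3 hours 55 minutes leg 4 → 13:26 UTC.
Yangon is UTC+6:30, so local arrival = 13:26 + 6:30 = 19:56 on May 10.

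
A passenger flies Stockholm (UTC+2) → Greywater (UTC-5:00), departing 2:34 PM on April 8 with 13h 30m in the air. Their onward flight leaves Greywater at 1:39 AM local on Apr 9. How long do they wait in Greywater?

Convert departure to UTC: 2:34 PM − 2:00 = 12:34 PM UTC on Apr 8.
Add 13 hours 30 minutes flight time → 2:04 AM UTC (Apr 9).
Greywater is UTC−5:00, so local arrival = 2:04 AM − 5:00 = 9:04 PM on Apr 8.
Layover = 1:39 AM − 9:04 PM (+1 day) = 4 hours 35 minutes.

4 hours 35 minutes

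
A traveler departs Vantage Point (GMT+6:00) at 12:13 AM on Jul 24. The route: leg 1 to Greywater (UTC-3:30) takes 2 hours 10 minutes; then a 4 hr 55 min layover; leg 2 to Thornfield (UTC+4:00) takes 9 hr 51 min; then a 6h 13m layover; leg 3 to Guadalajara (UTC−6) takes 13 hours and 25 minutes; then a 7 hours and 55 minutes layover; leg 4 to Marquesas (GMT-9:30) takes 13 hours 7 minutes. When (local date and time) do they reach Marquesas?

6:19 PM on July 25

Convert departure to UTC: 12:13 AM − 6:00 = 6:13 PM UTC on Jul 23.
Add 2 hours 10 minutes leg 1 → 8:23 PM UTC.
Add 4 hours 55 minutes layover in Greywater → 1:18 AM UTC (Jul 24).
Add 9 hours and 51 minutes leg 2 → 11:09 AM UTC.
Add 6 hours and 13 minutes layover in Thornfield → 5:22 PM UTC.
Add 13 hours 25 minutes leg 3 → 6:47 AM UTC (Jul 25).
Add 7 hours and 55 minutes layover in Guadalajara → 2:42 PM UTC.
Add 13 hours and 7 minutes leg 4 → 3:49 AM UTC (Jul 26).
Marquesas is UTC−9:30, so local arrival = 3:49 AM − 9:30 = 6:19 PM on Jul 25.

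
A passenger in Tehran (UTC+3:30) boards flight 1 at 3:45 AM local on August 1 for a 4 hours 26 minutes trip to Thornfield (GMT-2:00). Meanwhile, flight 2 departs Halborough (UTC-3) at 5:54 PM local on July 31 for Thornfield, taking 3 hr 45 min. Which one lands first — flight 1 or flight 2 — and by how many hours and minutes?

Flight 1 in UTC: 3:45 AM − 3:30 = 12:15 AM on Aug 1.
+4 hours 26 minutes → arrive 4:41 AM UTC on Aug 1.
Flight 2 in UTC: 5:54 PM + 3:00 = 8:54 PM on Jul 31.
+3 hours 45 minutes → arrive 12:39 AM UTC on Aug 1.
Flight 2 lands earlier by 4 hours 2 minutes.

the second, by 4 hours 2 minutes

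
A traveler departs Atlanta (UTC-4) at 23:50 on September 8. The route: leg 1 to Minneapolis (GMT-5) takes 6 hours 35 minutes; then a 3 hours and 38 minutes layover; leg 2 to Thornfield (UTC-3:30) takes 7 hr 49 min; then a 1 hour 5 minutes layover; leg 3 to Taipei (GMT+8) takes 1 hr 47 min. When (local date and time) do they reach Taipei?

08:44 on September 10

Convert departure to UTC: 23:50 + 4:00 = 03:50 UTC on Sep 9.
Add 6 hours 35 minutes leg 1 → 10:25 UTC.
Add 3 hours 38 minutes layover in Minneapolis → 14:03 UTC.
Add 7 hours and 49 minutes leg 2 → 21:52 UTC.
Add 1 hour 5 minutes layover in Thornfield → 22:57 UTC.
Add 1 hour 47 minutes leg 3 → 00:44 UTC (Sep 10).
Taipei is UTC+8:00, so local arrival = 00:44 + 8:00 = 08:44 on Sep 10.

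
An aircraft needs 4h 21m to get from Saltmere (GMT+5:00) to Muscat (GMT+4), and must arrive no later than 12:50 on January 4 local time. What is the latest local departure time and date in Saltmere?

Target arrival in UTC: 12:50 − 4:00 = 08:50 on Jan 4.
Subtract 4 hours and 21 minutes → departure 04:29 UTC on Jan 4.
Saltmere is UTC+5:00: 04:29 + 5:00 = 09:29 on Jan 4.

09:29 on January 4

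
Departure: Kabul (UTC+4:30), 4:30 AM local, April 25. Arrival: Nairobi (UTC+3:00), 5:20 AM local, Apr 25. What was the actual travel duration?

Departure in UTC: 4:30 AM − 4:30 = 12:00 AM on Apr 25.
Arrival in UTC: 5:20 AM − 3:00 = 2:20 AM on Apr 25.
Elapsed = 2:20 AM − 12:00 AM = 2 hours 20 minutes.

2 hours 20 minutes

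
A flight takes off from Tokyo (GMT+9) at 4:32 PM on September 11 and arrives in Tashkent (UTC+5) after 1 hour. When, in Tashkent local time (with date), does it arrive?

Tashkent is 4:00 behind Tokyo.
After 1 hour it is 5:32 PM in Tokyo.
Shift by the zone difference: 5:32 PM − 4:00 = 1:32 PM on Sep 11 in Tashkent.

1:32 PM on September 11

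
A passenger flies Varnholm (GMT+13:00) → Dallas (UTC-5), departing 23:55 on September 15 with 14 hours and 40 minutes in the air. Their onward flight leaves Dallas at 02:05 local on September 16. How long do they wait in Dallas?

Convert departure to UTC: 23:55 − 13:00 = 10:55 UTC on Sep 15.
Add 14 hours and 40 minutes flight time → 01:35 UTC (Sep 16).
Dallas is UTC−5:00, so local arrival = 01:35 − 5:00 = 20:35 on Sep 15.
Layover = 02:05 − 20:35 (+1 day) = 5 hours 30 minutes.

5 hours 30 minutes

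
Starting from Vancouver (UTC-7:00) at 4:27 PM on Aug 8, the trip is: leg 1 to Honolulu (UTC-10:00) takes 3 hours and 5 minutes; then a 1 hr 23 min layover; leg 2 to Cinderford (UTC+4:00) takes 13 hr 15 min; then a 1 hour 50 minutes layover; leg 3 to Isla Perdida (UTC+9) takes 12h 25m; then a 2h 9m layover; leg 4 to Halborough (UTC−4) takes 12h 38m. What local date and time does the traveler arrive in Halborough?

6:12 PM on August 10

Convert departure to UTC: 4:27 PM + 7:00 = 11:27 PM UTC on Aug 8.
Add 3 hours 5 minutes leg 1 → 2:32 AM UTC (Aug 9).
Add 1 hour 23 minutes layover in Honolulu → 3:55 AM UTC.
Add 13 hours 15 minutes leg 2 → 5:10 PM UTC.
Add 1 hour and 50 minutes layover in Cinderford → 7:00 PM UTC.
Add 12 hours and 25 minutes leg 3 → 7:25 AM UTC (Aug 10).
Add 2 hours 9 minutes layover in Isla Perdida → 9:34 AM UTC.
Add 12 hours and 38 minutes leg 4 → 10:12 PM UTC.
Halborough is UTC−4:00, so local arrival = 10:12 PM − 4:00 = 6:12 PM on Aug 10.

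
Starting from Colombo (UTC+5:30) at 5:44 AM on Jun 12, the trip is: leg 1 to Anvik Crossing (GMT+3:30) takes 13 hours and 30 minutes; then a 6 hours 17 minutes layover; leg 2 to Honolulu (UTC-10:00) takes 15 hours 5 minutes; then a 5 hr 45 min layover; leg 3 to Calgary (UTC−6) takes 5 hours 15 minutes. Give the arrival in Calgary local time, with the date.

4:06 PM on June 13

Convert departure to UTC: 5:44 AM − 5:30 = 12:14 AM UTC on Jun 12.
Add 13 hours 30 minutes leg 1 → 1:44 PM UTC.
Add 6 hours 17 minutes layover in Anvik Crossing → 8:01 PM UTC.
Add 15 hours 5 minutes leg 2 → 11:06 AM UTC (Jun 13).
Add 5 hours and 45 minutes layover in Honolulu → 4:51 PM UTC.
Add 5 hours 15 minutes leg 3 → 10:06 PM UTC.
Calgary is UTC−6:00, so local arrival = 10:06 PM − 6:00 = 4:06 PM on Jun 13.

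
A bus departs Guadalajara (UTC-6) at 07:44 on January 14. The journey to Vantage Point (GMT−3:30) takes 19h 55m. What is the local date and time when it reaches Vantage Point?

Convert departure to UTC: 07:44 + 6:00 = 13:44 UTC on Jan 14.
Add 19 hours 55 minutes travel time → 09:39 UTC (Jan 15).
Vantage Point is UTC−3:30, so local arrival = 09:39 − 3:30 = 06:09 on Jan 15.

06:09 on January 15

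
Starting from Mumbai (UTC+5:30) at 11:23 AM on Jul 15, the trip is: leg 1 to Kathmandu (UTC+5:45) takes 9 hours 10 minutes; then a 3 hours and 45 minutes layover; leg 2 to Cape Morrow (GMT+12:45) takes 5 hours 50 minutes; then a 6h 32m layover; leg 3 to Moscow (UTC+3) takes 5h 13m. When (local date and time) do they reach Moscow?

Convert departure to UTC: 11:23 AM − 5:30 = 5:53 AM UTC on Jul 15.
Add 9 hours 10 minutes leg 1 → 3:03 PM UTC.
Add 3 hours and 45 minutes layover in Kathmandu → 6:48 PM UTC.
Add 5 hours and 50 minutes leg 2 → 12:38 AM UTC (Jul 16).
Add 6 hours 32 minutes layover in Cape Morrow → 7:10 AM UTC.
Add 5 hours 13 minutes leg 3 → 12:23 PM UTC.
Moscow is UTC+3:00, so local arrival = 12:23 PM + 3:00 = 3:23 PM on Jul 16.

3:23 PM on July 16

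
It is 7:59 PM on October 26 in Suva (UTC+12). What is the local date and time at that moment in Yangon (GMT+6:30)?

In UTC: 7:59 PM − 12:00 = 7:59 AM on Oct 26.
Yangon is UTC+6:30: 7:59 AM + 6:30 = 2:29 PM on Oct 26.

2:29 PM on October 26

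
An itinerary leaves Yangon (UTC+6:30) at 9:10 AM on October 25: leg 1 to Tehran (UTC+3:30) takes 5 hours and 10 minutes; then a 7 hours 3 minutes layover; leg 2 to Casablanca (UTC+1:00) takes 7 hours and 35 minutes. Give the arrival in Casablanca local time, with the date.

Convert departure to UTC: 9:10 AM − 6:30 = 2:40 AM UTC on Oct 25.
Add 5 hours 10 minutes leg 1 → 7:50 AM UTC.
Add 7 hours 3 minutes layover in Tehran → 2:53 PM UTC.
Add 7 hours and 35 minutes leg 2 → 10:28 PM UTC.
Casablanca is UTC+1:00, so local arrival = 10:28 PM + 1:00 = 11:28 PM on Oct 25.

11:28 PM on October 25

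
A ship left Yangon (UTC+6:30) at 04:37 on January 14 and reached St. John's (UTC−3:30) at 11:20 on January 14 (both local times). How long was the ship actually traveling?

16 hours 43 minutes

St. John's is 10:00 behind Yangon.
Clock-face elapsed time (ignoring zones) is 6 hours 43 minutes.
Actual elapsed = 6 hours 43 minutes + 10:00 = 16 hours 43 minutes.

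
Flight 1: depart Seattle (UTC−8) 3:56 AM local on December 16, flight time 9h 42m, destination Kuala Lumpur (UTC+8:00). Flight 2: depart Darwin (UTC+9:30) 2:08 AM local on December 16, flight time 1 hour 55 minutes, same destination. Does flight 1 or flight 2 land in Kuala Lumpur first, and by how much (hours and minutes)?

the second, by 27 hours 5 minutes

Flight 1 in UTC: 3:56 AM + 8:00 = 11:56 AM on Dec 16.
+9 hours 42 minutes → arrive 9:38 PM UTC on Dec 16.
Flight 2 in UTC: 2:08 AM − 9:30 = 4:38 PM on Dec 15.
+1 hour 55 minutes → arrive 6:33 PM UTC on Dec 15.
Flight 2 lands earlier by 27 hours 5 minutes.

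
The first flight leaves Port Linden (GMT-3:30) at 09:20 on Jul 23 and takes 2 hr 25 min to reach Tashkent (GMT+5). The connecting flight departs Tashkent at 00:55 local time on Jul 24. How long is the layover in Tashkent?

4 hours 40 minutes

Convert departure to UTC: 09:20 + 3:30 = 12:50 UTC on Jul 23.
Add 2 hours and 25 minutes flight time → 15:15 UTC.
Tashkent is UTC+5:00, so local arrival = 15:15 + 5:00 = 20:15 on Jul 23.
Layover = 00:55 − 20:15 (+1 day) = 4 hours 40 minutes.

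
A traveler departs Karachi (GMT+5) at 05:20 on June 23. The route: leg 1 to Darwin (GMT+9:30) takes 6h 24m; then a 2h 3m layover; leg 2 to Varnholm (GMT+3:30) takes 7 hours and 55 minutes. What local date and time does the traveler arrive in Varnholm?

Convert departure to UTC: 05:20 − 5:00 = 00:20 UTC on Jun 23.
Add 6 hours and 24 minutes leg 1 → 06:44 UTC.
Add 2 hours 3 minutes layover in Darwin → 08:47 UTC.
Add 7 hours and 55 minutes leg 2 → 16:42 UTC.
Varnholm is UTC+3:30, so local arrival = 16:42 + 3:30 = 20:12 on Jun 23.

20:12 on June 23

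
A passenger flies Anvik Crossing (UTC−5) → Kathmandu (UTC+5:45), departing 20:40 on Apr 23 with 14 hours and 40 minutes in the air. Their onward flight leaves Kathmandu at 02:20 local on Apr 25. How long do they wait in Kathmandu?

Convert departure to UTC: 20:40 + 5:00 = 01:40 UTC on Apr 24.
Add 14 hours and 40 minutes flight time → 16:20 UTC.
Kathmandu is UTC+5:45, so local arrival = 16:20 + 5:45 = 22:05 on Apr 24.
Layover = 02:20 − 22:05 (+1 day) = 4 hours 15 minutes.

4 hours 15 minutes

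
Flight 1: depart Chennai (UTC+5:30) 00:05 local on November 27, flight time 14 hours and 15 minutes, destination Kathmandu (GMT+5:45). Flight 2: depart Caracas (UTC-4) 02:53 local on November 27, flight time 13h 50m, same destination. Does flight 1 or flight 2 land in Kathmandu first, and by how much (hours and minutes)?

the first, by 11 hours 53 minutes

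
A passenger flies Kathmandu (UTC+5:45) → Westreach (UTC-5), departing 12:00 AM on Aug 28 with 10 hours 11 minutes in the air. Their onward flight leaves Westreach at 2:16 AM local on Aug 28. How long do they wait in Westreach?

2 hours 50 minutes

Convert departure to UTC: 12:00 AM − 5:45 = 6:15 PM UTC on Aug 27.
Add 10 hours and 11 minutes flight time → 4:26 AM UTC (Aug 28).
Westreach is UTC−5:00, so local arrival = 4:26 AM − 5:00 = 11:26 PM on Aug 27.
Layover = 2:16 AM − 11:26 PM (+1 day) = 2 hours 50 minutes.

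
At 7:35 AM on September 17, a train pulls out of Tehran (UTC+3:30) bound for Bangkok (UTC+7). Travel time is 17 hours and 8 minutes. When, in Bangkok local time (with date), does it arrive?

Bangkok is 3:30 ahead of Tehran.
After 17 hours 8 minutes it is 12:43 AM (Sep 18) in Tehran.
Shift by the zone difference: 12:43 AM + 3:30 = 4:13 AM on Sep 18 in Bangkok.

4:13 AM on Sep 18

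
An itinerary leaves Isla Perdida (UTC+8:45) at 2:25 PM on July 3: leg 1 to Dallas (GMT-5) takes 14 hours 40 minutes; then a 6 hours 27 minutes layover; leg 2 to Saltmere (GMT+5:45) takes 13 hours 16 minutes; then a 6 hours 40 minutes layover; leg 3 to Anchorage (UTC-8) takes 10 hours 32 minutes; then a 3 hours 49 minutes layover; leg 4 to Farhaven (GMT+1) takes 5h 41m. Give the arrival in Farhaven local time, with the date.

7:45 PM on Jul 5

Convert departure to UTC: 2:25 PM − 8:45 = 5:40 AM UTC on Jul 3.
Add 14 hours 40 minutes leg 1 → 8:20 PM UTC.
Add 6 hours and 27 minutes layover in Dallas → 2:47 AM UTC (Jul 4).
Add 13 hours and 16 minutes leg 2 → 4:03 PM UTC.
Add 6 hours 40 minutes layover in Saltmere → 10:43 PM UTC.
Add 10 hours and 32 minutes leg 3 → 9:15 AM UTC (Jul 5).
Add 3 hours and 49 minutes layover in Anchorage → 1:04 PM UTC.
Add 5 hours 41 minutes leg 4 → 6:45 PM UTC.
Farhaven is UTC+1:00, so local arrival = 6:45 PM + 1:00 = 7:45 PM on Jul 5.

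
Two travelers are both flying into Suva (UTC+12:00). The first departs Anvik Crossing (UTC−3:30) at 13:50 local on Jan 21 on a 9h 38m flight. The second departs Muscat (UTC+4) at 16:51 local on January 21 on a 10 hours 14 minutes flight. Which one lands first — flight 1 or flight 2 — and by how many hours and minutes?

the second, by 3 hours 53 minutes

Flight 1 in UTC: 13:50 + 3:30 = 17:20 on Jan 21.
+9 hours 38 minutes → arrive 02:58 UTC on Jan 22.
Flight 2 in UTC: 16:51 − 4:00 = 12:51 on Jan 21.
+10 hours 14 minutes → arrive 23:05 UTC on Jan 21.
Flight 2 lands earlier by 3 hours 53 minutes.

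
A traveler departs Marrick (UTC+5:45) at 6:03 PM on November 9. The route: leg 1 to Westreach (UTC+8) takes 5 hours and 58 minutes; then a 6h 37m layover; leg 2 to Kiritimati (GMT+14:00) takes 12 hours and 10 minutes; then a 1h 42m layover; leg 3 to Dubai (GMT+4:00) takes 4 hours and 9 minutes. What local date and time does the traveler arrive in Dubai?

Convert departure to UTC: 6:03 PM − 5:45 = 12:18 PM UTC on Nov 9.
Add 5 hours 58 minutes leg 1 → 6:16 PM UTC.
Add 6 hours and 37 minutes layover in Westreach → 12:53 AM UTC (Nov 10).
Add 12 hours and 10 minutes leg 2 → 1:03 PM UTC.
Add 1 hour and 42 minutes layover in Kiritimati → 2:45 PM UTC.
Add 4 hours 9 minutes leg 3 → 6:54 PM UTC.
Dubai is UTC+4:00, so local arrival = 6:54 PM + 4:00 = 10:54 PM on Nov 10.

10:54 PM on Nov 10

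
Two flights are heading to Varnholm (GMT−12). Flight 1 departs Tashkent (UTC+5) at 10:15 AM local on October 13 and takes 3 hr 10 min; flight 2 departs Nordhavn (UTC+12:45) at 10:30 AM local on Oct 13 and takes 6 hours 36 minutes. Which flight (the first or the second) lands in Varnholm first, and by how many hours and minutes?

the second, by 4 hours 4 minutes

Flight 1 in UTC: 10:15 AM − 5:00 = 5:15 AM on Oct 13.
+3 hours and 10 minutes → arrive 8:25 AM UTC on Oct 13.
Flight 2 in UTC: 10:30 AM − 12:45 = 9:45 PM on Oct 12.
+6 hours 36 minutes → arrive 4:21 AM UTC on Oct 13.
Flight 2 lands earlier by 4 hours 4 minutes.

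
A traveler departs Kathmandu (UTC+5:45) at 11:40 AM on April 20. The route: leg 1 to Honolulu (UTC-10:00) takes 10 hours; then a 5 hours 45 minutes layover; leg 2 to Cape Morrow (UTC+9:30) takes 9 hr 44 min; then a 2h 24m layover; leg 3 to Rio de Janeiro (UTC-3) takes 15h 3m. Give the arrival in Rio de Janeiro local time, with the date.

9:51 PM on Apr 21

Convert departure to UTC: 11:40 AM − 5:45 = 5:55 AM UTC on Apr 20.
Add 10 hours leg 1 → 3:55 PM UTC.
Add 5 hours 45 minutes layover in Honolulu → 9:40 PM UTC.
Add 9 hours 44 minutes leg 2 → 7:24 AM UTC (Apr 21).
Add 2 hours and 24 minutes layover in Cape Morrow → 9:48 AM UTC.
Add 15 hours and 3 minutes leg 3 → 12:51 AM UTC (Apr 22).
Rio de Janeiro is UTC−3:00, so local arrival = 12:51 AM − 3:00 = 9:51 PM on Apr 21.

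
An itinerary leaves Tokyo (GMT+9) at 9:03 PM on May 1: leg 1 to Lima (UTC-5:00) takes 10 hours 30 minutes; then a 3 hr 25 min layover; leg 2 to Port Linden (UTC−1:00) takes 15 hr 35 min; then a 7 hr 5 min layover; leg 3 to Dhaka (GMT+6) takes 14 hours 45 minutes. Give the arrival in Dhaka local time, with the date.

9:23 PM on May 3

Convert departure to UTC: 9:03 PM − 9:00 = 12:03 PM UTC on May 1.
Add 10 hours 30 minutes leg 1 → 10:33 PM UTC.
Add 3 hours 25 minutes layover in Lima → 1:58 AM UTC (May 2).
Add 15 hours 35 minutes leg 2 → 5:33 PM UTC.
Add 7 hours 5 minutes layover in Port Linden → 12:38 AM UTC (May 3).
Add 14 hours and 45 minutes leg 3 → 3:23 PM UTC.
Dhaka is UTC+6:00, so local arrival = 3:23 PM + 6:00 = 9:23 PM on May 3.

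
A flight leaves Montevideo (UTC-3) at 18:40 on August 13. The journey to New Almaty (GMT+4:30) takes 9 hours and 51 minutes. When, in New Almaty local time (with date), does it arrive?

12:01 on Aug 14

Convert departure to UTC: 18:40 + 3:00 = 21:40 UTC on Aug 13.
Add 9 hours 51 minutes travel time → 07:31 UTC (Aug 14).
New Almaty is UTC+4:30, so local arrival = 07:31 + 4:30 = 12:01 on Aug 14.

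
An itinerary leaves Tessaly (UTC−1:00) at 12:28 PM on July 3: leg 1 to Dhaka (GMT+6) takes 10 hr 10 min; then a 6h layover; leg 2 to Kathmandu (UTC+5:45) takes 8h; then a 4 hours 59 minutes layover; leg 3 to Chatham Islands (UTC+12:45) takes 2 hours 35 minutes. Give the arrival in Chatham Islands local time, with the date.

9:57 AM on Jul 5

Convert departure to UTC: 12:28 PM + 1:00 = 1:28 PM UTC on Jul 3.
Add 10 hours 10 minutes leg 1 → 11:38 PM UTC.
Add 6 hours layover in Dhaka → 5:38 AM UTC (Jul 4).
Add 8 hours leg 2 → 1:38 PM UTC.
Add 4 hours 59 minutes layover in Kathmandu → 6:37 PM UTC.
Add 2 hours and 35 minutes leg 3 → 9:12 PM UTC.
Chatham Islands is UTC+12:45, so local arrival = 9:12 PM + 12:45 = 9:57 AM on Jul 5.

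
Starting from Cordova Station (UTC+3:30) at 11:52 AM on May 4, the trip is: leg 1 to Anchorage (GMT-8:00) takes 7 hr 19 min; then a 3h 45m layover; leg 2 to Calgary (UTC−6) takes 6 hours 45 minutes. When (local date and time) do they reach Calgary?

Convert departure to UTC: 11:52 AM − 3:30 = 8:22 AM UTC on May 4.
Add 7 hours and 19 minutes leg 1 → 3:41 PM UTC.
Add 3 hours 45 minutes layover in Anchorage → 7:26 PM UTC.
Add 6 hours 45 minutes leg 2 → 2:11 AM UTC (May 5).
Calgary is UTC−6:00, so local arrival = 2:11 AM − 6:00 = 8:11 PM on May 4.

8:11 PM on May 4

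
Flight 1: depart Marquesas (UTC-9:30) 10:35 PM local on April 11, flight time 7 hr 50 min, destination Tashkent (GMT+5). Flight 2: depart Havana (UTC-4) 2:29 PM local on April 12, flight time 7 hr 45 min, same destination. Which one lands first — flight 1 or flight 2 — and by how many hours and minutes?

the first, by 10 hours 19 minutes

Flight 1 in UTC: 10:35 PM + 9:30 = 8:05 AM on Apr 12.
+7 hours 50 minutes → arrive 3:55 PM UTC on Apr 12.
Flight 2 in UTC: 2:29 PM + 4:00 = 6:29 PM on Apr 12.
+7 hours 45 minutes → arrive 2:14 AM UTC on Apr 13.
Flight 1 lands earlier by 10 hours 19 minutes.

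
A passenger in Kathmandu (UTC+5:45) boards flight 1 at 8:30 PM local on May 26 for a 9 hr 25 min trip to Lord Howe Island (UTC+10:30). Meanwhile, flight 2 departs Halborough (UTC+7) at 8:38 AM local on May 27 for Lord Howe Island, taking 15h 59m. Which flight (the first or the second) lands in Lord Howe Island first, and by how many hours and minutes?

Flight 1 in UTC: 8:30 PM − 5:45 = 2:45 PM on May 26.
+9 hours 25 minutes → arrive 12:10 AM UTC on May 27.
Flight 2 in UTC: 8:38 AM − 7:00 = 1:38 AM on May 27.
+15 hours 59 minutes → arrive 5:37 PM UTC on May 27.
Flight 1 lands earlier by 17 hours 27 minutes.

the first, by 17 hours 27 minutes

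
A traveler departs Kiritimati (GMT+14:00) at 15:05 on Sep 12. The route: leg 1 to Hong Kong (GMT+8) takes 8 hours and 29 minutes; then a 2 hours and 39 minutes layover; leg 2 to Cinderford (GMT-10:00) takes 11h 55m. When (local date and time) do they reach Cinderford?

Convert departure to UTC: 15:05 − 14:00 = 01:05 UTC on Sep 12.
Add 8 hours 29 minutes leg 1 → 09:34 UTC.
Add 2 hours 39 minutes layover in Hong Kong → 12:13 UTC.
Add 11 hours and 55 minutes leg 2 → 00:08 UTC (Sep 13).
Cinderford is UTC−10:00, so local arrival = 00:08 − 10:00 = 14:08 on Sep 12.

14:08 on September 12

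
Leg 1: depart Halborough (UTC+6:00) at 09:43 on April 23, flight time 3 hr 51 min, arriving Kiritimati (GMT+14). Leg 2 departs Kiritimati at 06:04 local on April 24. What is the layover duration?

Convert departure to UTC: 09:43 − 6:00 = 03:43 UTC on Apr 23.
Add 3 hours and 51 minutes flight time → 07:34 UTC.
Kiritimati is UTC+14:00, so local arrival = 07:34 + 14:00 = 21:34 on Apr 23.
Layover = 06:04 − 21:34 (+1 day) = 8 hours 30 minutes.

8 hours 30 minutes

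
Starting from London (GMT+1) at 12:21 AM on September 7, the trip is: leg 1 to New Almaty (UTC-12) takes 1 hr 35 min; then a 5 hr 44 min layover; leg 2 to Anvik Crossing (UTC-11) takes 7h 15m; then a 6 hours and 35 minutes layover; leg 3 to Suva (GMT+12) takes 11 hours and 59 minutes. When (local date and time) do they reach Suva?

Convert departure to UTC: 12:21 AM − 1:00 = 11:21 PM UTC on Sep 6.
Add 1 hour 35 minutes leg 1 → 12:56 AM UTC (Sep 7).
Add 5 hours and 44 minutes layover in New Almaty → 6:40 AM UTC.
Add 7 hours and 15 minutes leg 2 → 1:55 PM UTC.
Add 6 hours and 35 minutes layover in Anvik Crossing → 8:30 PM UTC.
Add 11 hours 59 minutes leg 3 → 8:29 AM UTC (Sep 8).
Suva is UTC+12:00, so local arrival = 8:29 AM + 12:00 = 8:29 PM on Sep 8.

8:29 PM on September 8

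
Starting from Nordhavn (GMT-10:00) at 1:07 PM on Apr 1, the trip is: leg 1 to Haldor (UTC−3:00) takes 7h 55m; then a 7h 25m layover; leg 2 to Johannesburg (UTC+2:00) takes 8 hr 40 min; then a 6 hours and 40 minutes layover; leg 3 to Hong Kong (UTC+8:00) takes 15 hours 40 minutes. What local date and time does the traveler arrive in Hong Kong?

5:27 AM on April 4

Convert departure to UTC: 1:07 PM + 10:00 = 11:07 PM UTC on Apr 1.
Add 7 hours and 55 minutes leg 1 → 7:02 AM UTC (Apr 2).
Add 7 hours 25 minutes layover in Haldor → 2:27 PM UTC.
Add 8 hours 40 minutes leg 2 → 11:07 PM UTC.
Add 6 hours and 40 minutes layover in Johannesburg → 5:47 AM UTC (Apr 3).
Add 15 hours 40 minutes leg 3 → 9:27 PM UTC.
Hong Kong is UTC+8:00, so local arrival = 9:27 PM + 8:00 = 5:27 AM on Apr 4.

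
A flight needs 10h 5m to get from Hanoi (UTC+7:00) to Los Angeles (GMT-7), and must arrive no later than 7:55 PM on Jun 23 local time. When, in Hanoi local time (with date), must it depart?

Target arrival in UTC: 7:55 PM + 7:00 = 2:55 AM on Jun 24.
Subtract 10 hours 5 minutes → departure 4:50 PM UTC on Jun 23.
Hanoi is UTC+7:00: 4:50 PM + 7:00 = 11:50 PM on Jun 23.

11:50 PM on Jun 23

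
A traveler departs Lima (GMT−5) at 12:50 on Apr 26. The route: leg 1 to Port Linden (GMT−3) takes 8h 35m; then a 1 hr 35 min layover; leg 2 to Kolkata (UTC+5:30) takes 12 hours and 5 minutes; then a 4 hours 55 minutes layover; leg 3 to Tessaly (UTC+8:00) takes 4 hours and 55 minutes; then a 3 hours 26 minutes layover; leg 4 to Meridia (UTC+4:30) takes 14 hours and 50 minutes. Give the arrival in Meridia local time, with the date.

Convert departure to UTC: 12:50 + 5:00 = 17:50 UTC on Apr 26.
Add 8 hours 35 minutes leg 1 → 02:25 UTC (Apr 27).
Add 1 hour and 35 minutes layover in Port Linden → 04:00 UTC.
Add 12 hours 5 minutes leg 2 → 16:05 UTC.
Add 4 hours 55 minutes layover in Kolkata → 21:00 UTC.
Add 4 hours and 55 minutes leg 3 → 01:55 UTC (Apr 28).
Add 3 hours and 26 minutes layover in Tessaly → 05:21 UTC.
Add 14 hours 50 minutes leg 4 → 20:11 UTC.
Meridia is UTC+4:30, so local arrival = 20:11 + 4:30 = 00:41 on Apr 29.

00:41 on April 29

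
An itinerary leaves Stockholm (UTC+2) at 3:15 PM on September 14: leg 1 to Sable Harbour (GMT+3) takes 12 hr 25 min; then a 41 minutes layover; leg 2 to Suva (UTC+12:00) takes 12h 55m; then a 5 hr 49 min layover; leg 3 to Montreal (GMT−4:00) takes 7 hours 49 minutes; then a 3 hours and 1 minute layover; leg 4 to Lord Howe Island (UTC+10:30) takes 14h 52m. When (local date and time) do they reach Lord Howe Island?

9:17 AM on Sep 17

Convert departure to UTC: 3:15 PM − 2:00 = 1:15 PM UTC on Sep 14.
Add 12 hours 25 minutes leg 1 → 1:40 AM UTC (Sep 15).
Add 41 minutes layover in Sable Harbour → 2:21 AM UTC.
Add 12 hours 55 minutes leg 2 → 3:16 PM UTC.
Add 5 hours and 49 minutes layover in Suva → 9:05 PM UTC.
Add 7 hours 49 minutes leg 3 → 4:54 AM UTC (Sep 16).
Add 3 hours and 1 minute layover in Montreal → 7:55 AM UTC.
Add 14 hours 52 minutes leg 4 → 10:47 PM UTC.
Lord Howe Island is UTC+10:30, so local arrival = 10:47 PM + 10:30 = 9:17 AM on Sep 17.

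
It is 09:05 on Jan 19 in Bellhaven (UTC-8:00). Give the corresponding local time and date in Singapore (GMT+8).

In UTC: 09:05 + 8:00 = 17:05 on Jan 19.
Singapore is UTC+8:00: 17:05 + 8:00 = 01:05 on Jan 20.

01:05 on January 20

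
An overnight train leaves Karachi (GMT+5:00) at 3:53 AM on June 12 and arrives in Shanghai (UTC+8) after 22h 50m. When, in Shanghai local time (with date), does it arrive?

5:43 AM on June 13

Convert departure to UTC: 3:53 AM − 5:00 = 10:53 PM UTC on Jun 11.
Add 22 hours 50 minutes travel time → 9:43 PM UTC (Jun 12).
Shanghai is UTC+8:00, so local arrival = 9:43 PM + 8:00 = 5:43 AM on Jun 13.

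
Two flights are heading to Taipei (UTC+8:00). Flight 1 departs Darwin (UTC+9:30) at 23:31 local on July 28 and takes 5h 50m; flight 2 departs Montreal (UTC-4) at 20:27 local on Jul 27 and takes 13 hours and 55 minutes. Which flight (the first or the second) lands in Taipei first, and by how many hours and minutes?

Flight 1 in UTC: 23:31 − 9:30 = 14:01 on Jul 28.
+5 hours 50 minutes → arrive 19:51 UTC on Jul 28.
Flight 2 in UTC: 20:27 + 4:00 = 00:27 on Jul 28.
+13 hours and 55 minutes → arrive 14:22 UTC on Jul 28.
Flight 2 lands earlier by 5 hours 29 minutes.

the second, by 5 hours 29 minutes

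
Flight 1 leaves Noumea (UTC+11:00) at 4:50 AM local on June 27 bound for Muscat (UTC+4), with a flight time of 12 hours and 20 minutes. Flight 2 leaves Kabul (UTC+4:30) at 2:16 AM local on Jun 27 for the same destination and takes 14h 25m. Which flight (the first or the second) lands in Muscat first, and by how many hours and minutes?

Flight 1 in UTC: 4:50 AM − 11:00 = 5:50 PM on Jun 26.
+12 hours and 20 minutes → arrive 6:10 AM UTC on Jun 27.
Flight 2 in UTC: 2:16 AM − 4:30 = 9:46 PM on Jun 26.
+14 hours 25 minutes → arrive 12:11 PM UTC on Jun 27.
Flight 1 lands earlier by 6 hours 1 minute.

the first, by 6 hours 1 minute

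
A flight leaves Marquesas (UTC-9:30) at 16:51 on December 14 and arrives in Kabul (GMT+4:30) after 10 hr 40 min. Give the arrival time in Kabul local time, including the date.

Convert departure to UTC: 16:51 + 9:30 = 02:21 UTC on Dec 15.
Add 10 hours and 40 minutes travel time → 13:01 UTC.
Kabul is UTC+4:30, so local arrival = 13:01 + 4:30 = 17:31 on Dec 15.

17:31 on Dec 15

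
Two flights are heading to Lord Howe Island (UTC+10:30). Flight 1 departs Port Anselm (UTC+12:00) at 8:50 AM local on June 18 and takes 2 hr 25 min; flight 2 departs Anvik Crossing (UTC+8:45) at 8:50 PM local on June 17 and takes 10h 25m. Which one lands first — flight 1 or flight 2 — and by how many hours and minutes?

Flight 1 in UTC: 8:50 AM − 12:00 = 8:50 PM on Jun 17.
+2 hours 25 minutes → arrive 11:15 PM UTC on Jun 17.
Flight 2 in UTC: 8:50 PM − 8:45 = 12:05 PM on Jun 17.
+10 hours and 25 minutes → arrive 10:30 PM UTC on Jun 17.
Flight 2 lands earlier by 45 minutes.

the second, by 45 minutes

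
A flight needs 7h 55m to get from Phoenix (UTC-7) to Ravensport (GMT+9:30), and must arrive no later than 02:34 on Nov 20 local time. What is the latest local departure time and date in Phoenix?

Target arrival in UTC: 02:34 − 9:30 = 17:04 on Nov 19.
Subtract 7 hours 55 minutes → departure 09:09 UTC on Nov 19.
Phoenix is UTC−7:00: 09:09 − 7:00 = 02:09 on Nov 19.

02:09 on November 19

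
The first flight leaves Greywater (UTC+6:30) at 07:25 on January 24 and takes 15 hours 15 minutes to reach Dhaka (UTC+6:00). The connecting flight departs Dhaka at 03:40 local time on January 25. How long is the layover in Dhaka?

Convert departure to UTC: 07:25 − 6:30 = 00:55 UTC on Jan 24.
Add 15 hours and 15 minutes flight time → 16:10 UTC.
Dhaka is UTC+6:00, so local arrival = 16:10 + 6:00 = 22:10 on Jan 24.
Layover = 03:40 − 22:10 (+1 day) = 5 hours 30 minutes.

5 hours 30 minutes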